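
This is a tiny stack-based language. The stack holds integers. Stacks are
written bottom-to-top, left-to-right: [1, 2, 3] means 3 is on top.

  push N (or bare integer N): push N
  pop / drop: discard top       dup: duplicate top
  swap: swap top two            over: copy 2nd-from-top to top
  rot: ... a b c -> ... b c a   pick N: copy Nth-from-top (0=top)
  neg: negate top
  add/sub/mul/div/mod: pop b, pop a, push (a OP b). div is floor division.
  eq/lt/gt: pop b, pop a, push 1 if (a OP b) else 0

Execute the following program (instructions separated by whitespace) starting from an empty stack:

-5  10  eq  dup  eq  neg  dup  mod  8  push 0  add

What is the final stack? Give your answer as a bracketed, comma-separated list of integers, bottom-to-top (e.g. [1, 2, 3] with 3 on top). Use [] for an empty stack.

After 'push -5': [-5]
After 'push 10': [-5, 10]
After 'eq': [0]
After 'dup': [0, 0]
After 'eq': [1]
After 'neg': [-1]
After 'dup': [-1, -1]
After 'mod': [0]
After 'push 8': [0, 8]
After 'push 0': [0, 8, 0]
After 'add': [0, 8]

Answer: [0, 8]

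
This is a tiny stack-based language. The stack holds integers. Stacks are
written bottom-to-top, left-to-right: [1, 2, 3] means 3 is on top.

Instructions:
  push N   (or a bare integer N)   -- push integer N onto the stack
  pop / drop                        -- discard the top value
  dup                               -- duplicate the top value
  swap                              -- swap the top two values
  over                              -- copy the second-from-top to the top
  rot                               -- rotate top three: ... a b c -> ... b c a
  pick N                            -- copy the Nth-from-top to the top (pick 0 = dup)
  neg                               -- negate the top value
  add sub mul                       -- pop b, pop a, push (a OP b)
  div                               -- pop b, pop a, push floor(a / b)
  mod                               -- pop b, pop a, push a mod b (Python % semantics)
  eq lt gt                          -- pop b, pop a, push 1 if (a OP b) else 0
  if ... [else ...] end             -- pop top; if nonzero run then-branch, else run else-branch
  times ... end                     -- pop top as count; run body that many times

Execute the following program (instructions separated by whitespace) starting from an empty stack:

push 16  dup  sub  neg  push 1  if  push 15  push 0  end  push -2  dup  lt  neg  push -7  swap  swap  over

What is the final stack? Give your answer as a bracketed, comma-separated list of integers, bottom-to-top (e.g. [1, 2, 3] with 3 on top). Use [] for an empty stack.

Answer: [0, 15, 0, 0, -7, 0]

Derivation:
After 'push 16': [16]
After 'dup': [16, 16]
After 'sub': [0]
After 'neg': [0]
After 'push 1': [0, 1]
After 'if': [0]
After 'push 15': [0, 15]
After 'push 0': [0, 15, 0]
After 'push -2': [0, 15, 0, -2]
After 'dup': [0, 15, 0, -2, -2]
After 'lt': [0, 15, 0, 0]
After 'neg': [0, 15, 0, 0]
After 'push -7': [0, 15, 0, 0, -7]
After 'swap': [0, 15, 0, -7, 0]
After 'swap': [0, 15, 0, 0, -7]
After 'over': [0, 15, 0, 0, -7, 0]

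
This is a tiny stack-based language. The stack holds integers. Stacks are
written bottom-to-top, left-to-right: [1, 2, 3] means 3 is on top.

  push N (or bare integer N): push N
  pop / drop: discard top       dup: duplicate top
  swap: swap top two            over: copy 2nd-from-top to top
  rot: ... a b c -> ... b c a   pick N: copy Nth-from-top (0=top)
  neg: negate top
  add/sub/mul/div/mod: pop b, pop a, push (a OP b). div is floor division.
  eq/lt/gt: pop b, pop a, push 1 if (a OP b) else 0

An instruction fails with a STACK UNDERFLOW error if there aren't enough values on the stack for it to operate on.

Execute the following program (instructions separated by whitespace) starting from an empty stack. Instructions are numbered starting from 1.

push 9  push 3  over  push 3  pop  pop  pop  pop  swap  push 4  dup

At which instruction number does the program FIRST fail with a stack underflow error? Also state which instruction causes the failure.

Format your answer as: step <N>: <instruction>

Step 1 ('push 9'): stack = [9], depth = 1
Step 2 ('push 3'): stack = [9, 3], depth = 2
Step 3 ('over'): stack = [9, 3, 9], depth = 3
Step 4 ('push 3'): stack = [9, 3, 9, 3], depth = 4
Step 5 ('pop'): stack = [9, 3, 9], depth = 3
Step 6 ('pop'): stack = [9, 3], depth = 2
Step 7 ('pop'): stack = [9], depth = 1
Step 8 ('pop'): stack = [], depth = 0
Step 9 ('swap'): needs 2 value(s) but depth is 0 — STACK UNDERFLOW

Answer: step 9: swap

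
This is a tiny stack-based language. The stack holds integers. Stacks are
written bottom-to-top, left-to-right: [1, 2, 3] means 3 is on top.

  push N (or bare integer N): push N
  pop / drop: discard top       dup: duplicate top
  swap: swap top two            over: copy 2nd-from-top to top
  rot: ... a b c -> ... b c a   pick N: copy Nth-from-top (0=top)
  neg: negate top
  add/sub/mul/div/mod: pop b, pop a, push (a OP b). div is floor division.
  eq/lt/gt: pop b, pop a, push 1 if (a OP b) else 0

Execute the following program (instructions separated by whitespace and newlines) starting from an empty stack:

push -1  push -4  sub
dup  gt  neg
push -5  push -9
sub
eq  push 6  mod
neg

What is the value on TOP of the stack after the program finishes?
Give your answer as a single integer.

After 'push -1': [-1]
After 'push -4': [-1, -4]
After 'sub': [3]
After 'dup': [3, 3]
After 'gt': [0]
After 'neg': [0]
After 'push -5': [0, -5]
After 'push -9': [0, -5, -9]
After 'sub': [0, 4]
After 'eq': [0]
After 'push 6': [0, 6]
After 'mod': [0]
After 'neg': [0]

Answer: 0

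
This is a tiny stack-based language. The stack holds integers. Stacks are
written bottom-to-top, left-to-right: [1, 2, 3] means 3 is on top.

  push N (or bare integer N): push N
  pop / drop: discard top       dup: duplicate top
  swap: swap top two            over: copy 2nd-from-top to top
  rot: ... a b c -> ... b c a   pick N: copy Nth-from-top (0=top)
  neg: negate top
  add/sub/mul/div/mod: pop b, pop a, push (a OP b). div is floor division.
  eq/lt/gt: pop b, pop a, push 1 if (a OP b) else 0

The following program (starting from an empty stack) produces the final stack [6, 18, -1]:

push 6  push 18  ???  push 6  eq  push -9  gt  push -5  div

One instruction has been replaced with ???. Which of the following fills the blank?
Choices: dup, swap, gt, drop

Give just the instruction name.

Stack before ???: [6, 18]
Stack after ???:  [6, 18, 18]
Checking each choice:
  dup: MATCH
  swap: produces [18, -1]
  gt: produces [-1]
  drop: produces [-1]


Answer: dup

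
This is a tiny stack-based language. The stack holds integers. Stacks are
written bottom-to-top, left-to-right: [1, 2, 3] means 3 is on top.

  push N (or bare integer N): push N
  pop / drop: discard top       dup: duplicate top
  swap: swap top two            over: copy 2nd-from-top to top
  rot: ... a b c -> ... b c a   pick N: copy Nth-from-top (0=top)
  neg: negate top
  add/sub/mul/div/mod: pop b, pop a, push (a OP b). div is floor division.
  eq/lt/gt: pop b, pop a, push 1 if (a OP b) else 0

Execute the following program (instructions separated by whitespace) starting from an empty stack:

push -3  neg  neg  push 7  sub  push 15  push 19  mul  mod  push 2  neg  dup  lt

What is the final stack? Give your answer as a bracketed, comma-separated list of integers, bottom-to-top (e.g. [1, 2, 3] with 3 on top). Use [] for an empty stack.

After 'push -3': [-3]
After 'neg': [3]
After 'neg': [-3]
After 'push 7': [-3, 7]
After 'sub': [-10]
After 'push 15': [-10, 15]
After 'push 19': [-10, 15, 19]
After 'mul': [-10, 285]
After 'mod': [275]
After 'push 2': [275, 2]
After 'neg': [275, -2]
After 'dup': [275, -2, -2]
After 'lt': [275, 0]

Answer: [275, 0]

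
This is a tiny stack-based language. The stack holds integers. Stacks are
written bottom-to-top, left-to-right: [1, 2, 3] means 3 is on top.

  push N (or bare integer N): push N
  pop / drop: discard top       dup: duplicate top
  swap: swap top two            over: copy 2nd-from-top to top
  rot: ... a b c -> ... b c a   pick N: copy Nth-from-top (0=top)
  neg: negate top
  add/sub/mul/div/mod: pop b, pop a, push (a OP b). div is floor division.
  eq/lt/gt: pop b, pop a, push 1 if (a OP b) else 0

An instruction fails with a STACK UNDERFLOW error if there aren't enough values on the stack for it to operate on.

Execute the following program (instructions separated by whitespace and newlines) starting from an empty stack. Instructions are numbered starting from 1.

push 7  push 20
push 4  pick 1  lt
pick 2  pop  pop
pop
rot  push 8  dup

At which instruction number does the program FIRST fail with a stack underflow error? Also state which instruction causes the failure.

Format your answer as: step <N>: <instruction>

Answer: step 10: rot

Derivation:
Step 1 ('push 7'): stack = [7], depth = 1
Step 2 ('push 20'): stack = [7, 20], depth = 2
Step 3 ('push 4'): stack = [7, 20, 4], depth = 3
Step 4 ('pick 1'): stack = [7, 20, 4, 20], depth = 4
Step 5 ('lt'): stack = [7, 20, 1], depth = 3
Step 6 ('pick 2'): stack = [7, 20, 1, 7], depth = 4
Step 7 ('pop'): stack = [7, 20, 1], depth = 3
Step 8 ('pop'): stack = [7, 20], depth = 2
Step 9 ('pop'): stack = [7], depth = 1
Step 10 ('rot'): needs 3 value(s) but depth is 1 — STACK UNDERFLOW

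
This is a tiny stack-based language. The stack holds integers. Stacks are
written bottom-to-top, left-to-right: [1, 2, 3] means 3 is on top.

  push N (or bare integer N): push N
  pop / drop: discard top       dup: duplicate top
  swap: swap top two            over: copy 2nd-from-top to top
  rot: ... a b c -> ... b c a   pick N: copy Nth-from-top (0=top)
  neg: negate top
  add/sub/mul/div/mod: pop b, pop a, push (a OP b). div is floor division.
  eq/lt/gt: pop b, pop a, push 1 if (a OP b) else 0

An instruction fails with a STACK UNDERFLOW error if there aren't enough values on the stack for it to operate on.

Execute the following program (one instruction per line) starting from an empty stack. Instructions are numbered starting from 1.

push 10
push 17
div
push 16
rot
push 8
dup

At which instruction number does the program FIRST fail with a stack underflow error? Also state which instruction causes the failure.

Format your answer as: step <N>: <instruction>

Step 1 ('push 10'): stack = [10], depth = 1
Step 2 ('push 17'): stack = [10, 17], depth = 2
Step 3 ('div'): stack = [0], depth = 1
Step 4 ('push 16'): stack = [0, 16], depth = 2
Step 5 ('rot'): needs 3 value(s) but depth is 2 — STACK UNDERFLOW

Answer: step 5: rot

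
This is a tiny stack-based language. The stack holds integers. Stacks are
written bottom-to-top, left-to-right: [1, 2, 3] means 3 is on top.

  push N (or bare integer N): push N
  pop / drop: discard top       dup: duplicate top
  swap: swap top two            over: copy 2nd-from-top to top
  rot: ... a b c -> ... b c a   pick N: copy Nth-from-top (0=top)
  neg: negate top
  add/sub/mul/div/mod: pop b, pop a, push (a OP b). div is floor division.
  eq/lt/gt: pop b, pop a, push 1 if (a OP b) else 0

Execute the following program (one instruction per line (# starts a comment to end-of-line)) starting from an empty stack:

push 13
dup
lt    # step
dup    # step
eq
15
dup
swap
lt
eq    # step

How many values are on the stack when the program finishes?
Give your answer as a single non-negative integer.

After 'push 13': stack = [13] (depth 1)
After 'dup': stack = [13, 13] (depth 2)
After 'lt': stack = [0] (depth 1)
After 'dup': stack = [0, 0] (depth 2)
After 'eq': stack = [1] (depth 1)
After 'push 15': stack = [1, 15] (depth 2)
After 'dup': stack = [1, 15, 15] (depth 3)
After 'swap': stack = [1, 15, 15] (depth 3)
After 'lt': stack = [1, 0] (depth 2)
After 'eq': stack = [0] (depth 1)

Answer: 1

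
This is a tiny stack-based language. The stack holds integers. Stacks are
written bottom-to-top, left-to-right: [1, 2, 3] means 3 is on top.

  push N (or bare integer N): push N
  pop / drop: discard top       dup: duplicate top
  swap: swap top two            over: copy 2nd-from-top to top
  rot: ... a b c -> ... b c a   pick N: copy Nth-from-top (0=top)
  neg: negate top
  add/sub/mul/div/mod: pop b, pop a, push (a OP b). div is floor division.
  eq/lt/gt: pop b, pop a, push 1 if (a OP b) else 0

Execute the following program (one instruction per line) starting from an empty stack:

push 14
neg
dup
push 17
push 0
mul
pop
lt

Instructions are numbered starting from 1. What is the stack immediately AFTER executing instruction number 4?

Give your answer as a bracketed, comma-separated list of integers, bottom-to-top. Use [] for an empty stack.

Step 1 ('push 14'): [14]
Step 2 ('neg'): [-14]
Step 3 ('dup'): [-14, -14]
Step 4 ('push 17'): [-14, -14, 17]

Answer: [-14, -14, 17]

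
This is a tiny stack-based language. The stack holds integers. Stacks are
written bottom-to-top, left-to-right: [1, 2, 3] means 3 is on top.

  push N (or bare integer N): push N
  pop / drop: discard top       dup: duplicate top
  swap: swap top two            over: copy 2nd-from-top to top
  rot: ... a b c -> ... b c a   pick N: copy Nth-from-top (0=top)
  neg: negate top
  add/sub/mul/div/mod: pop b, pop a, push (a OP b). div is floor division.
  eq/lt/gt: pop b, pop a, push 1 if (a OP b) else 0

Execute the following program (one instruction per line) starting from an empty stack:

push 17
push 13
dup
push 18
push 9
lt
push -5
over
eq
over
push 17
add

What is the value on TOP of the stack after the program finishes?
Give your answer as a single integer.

Answer: 17

Derivation:
After 'push 17': [17]
After 'push 13': [17, 13]
After 'dup': [17, 13, 13]
After 'push 18': [17, 13, 13, 18]
After 'push 9': [17, 13, 13, 18, 9]
After 'lt': [17, 13, 13, 0]
After 'push -5': [17, 13, 13, 0, -5]
After 'over': [17, 13, 13, 0, -5, 0]
After 'eq': [17, 13, 13, 0, 0]
After 'over': [17, 13, 13, 0, 0, 0]
After 'push 17': [17, 13, 13, 0, 0, 0, 17]
After 'add': [17, 13, 13, 0, 0, 17]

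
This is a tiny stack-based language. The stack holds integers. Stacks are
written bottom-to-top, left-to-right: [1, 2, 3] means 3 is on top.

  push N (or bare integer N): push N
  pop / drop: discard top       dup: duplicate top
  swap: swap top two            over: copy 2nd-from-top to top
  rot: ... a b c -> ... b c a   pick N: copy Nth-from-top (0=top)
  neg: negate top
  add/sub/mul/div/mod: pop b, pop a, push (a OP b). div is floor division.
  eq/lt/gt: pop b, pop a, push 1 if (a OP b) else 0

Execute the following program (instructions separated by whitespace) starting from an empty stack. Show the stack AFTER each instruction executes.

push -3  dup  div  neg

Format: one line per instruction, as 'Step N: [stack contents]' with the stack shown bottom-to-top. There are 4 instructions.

Step 1: [-3]
Step 2: [-3, -3]
Step 3: [1]
Step 4: [-1]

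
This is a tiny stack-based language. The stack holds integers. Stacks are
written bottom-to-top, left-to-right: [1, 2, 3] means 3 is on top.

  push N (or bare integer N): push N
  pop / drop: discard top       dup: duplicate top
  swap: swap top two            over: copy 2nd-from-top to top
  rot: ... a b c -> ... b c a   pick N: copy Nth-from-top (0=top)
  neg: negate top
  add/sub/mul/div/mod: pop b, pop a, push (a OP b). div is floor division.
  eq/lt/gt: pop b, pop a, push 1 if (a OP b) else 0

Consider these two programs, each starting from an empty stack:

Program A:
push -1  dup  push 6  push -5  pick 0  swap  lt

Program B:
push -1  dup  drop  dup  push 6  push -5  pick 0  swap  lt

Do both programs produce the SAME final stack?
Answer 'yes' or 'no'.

Program A trace:
  After 'push -1': [-1]
  After 'dup': [-1, -1]
  After 'push 6': [-1, -1, 6]
  After 'push -5': [-1, -1, 6, -5]
  After 'pick 0': [-1, -1, 6, -5, -5]
  After 'swap': [-1, -1, 6, -5, -5]
  After 'lt': [-1, -1, 6, 0]
Program A final stack: [-1, -1, 6, 0]

Program B trace:
  After 'push -1': [-1]
  After 'dup': [-1, -1]
  After 'drop': [-1]
  After 'dup': [-1, -1]
  After 'push 6': [-1, -1, 6]
  After 'push -5': [-1, -1, 6, -5]
  After 'pick 0': [-1, -1, 6, -5, -5]
  After 'swap': [-1, -1, 6, -5, -5]
  After 'lt': [-1, -1, 6, 0]
Program B final stack: [-1, -1, 6, 0]
Same: yes

Answer: yes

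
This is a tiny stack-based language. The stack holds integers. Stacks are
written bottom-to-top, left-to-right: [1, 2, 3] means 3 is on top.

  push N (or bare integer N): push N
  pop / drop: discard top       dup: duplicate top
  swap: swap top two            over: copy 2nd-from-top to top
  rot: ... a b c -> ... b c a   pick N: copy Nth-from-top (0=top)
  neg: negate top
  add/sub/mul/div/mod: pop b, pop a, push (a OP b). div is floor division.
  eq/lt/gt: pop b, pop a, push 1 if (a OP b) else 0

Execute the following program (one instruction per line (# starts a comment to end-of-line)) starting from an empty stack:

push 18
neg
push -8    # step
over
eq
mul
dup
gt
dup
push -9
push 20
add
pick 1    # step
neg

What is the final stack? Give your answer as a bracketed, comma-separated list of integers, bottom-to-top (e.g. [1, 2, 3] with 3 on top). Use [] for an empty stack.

Answer: [0, 0, 11, 0]

Derivation:
After 'push 18': [18]
After 'neg': [-18]
After 'push -8': [-18, -8]
After 'over': [-18, -8, -18]
After 'eq': [-18, 0]
After 'mul': [0]
After 'dup': [0, 0]
After 'gt': [0]
After 'dup': [0, 0]
After 'push -9': [0, 0, -9]
After 'push 20': [0, 0, -9, 20]
After 'add': [0, 0, 11]
After 'pick 1': [0, 0, 11, 0]
After 'neg': [0, 0, 11, 0]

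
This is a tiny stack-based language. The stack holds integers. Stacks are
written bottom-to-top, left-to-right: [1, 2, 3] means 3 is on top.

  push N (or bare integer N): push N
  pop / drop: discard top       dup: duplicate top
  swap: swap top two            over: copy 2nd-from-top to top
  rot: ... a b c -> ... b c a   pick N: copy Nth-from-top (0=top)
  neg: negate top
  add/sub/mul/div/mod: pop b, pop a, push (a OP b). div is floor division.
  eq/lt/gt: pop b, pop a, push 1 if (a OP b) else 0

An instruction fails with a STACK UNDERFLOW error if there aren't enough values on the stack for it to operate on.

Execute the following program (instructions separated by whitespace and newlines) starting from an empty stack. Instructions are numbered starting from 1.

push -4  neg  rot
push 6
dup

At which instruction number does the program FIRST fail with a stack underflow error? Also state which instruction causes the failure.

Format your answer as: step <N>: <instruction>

Answer: step 3: rot

Derivation:
Step 1 ('push -4'): stack = [-4], depth = 1
Step 2 ('neg'): stack = [4], depth = 1
Step 3 ('rot'): needs 3 value(s) but depth is 1 — STACK UNDERFLOW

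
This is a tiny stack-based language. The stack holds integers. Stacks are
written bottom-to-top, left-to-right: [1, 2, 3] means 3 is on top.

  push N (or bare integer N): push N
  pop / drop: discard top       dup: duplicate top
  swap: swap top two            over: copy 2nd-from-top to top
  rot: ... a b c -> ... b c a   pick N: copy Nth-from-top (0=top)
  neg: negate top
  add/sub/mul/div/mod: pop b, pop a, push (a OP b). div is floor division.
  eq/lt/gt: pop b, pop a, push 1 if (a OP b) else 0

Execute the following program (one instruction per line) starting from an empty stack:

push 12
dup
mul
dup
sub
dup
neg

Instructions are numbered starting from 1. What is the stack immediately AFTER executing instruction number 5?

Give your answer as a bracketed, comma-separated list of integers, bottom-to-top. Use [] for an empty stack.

Step 1 ('push 12'): [12]
Step 2 ('dup'): [12, 12]
Step 3 ('mul'): [144]
Step 4 ('dup'): [144, 144]
Step 5 ('sub'): [0]

Answer: [0]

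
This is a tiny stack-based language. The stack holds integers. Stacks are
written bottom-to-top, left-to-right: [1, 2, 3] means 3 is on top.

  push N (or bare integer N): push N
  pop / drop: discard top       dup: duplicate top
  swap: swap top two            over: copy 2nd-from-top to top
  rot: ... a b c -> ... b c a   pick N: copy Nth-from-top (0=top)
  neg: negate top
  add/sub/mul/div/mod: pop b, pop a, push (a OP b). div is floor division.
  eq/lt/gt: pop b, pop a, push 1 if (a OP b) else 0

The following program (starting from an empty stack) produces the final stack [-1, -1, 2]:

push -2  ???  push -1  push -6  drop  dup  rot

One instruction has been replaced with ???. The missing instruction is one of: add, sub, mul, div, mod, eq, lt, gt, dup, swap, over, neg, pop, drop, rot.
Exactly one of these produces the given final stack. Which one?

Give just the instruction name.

Stack before ???: [-2]
Stack after ???:  [2]
The instruction that transforms [-2] -> [2] is: neg

Answer: neg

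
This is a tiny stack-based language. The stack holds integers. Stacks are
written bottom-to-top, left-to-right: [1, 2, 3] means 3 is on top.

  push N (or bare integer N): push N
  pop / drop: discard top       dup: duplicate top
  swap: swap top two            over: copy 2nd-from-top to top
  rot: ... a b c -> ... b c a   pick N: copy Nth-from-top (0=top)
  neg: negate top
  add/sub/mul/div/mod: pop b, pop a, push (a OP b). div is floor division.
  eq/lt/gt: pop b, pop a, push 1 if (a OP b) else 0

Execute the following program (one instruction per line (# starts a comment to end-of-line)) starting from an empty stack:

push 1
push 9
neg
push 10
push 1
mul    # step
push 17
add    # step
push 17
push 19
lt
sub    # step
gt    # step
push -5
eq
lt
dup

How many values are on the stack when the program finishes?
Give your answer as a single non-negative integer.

After 'push 1': stack = [1] (depth 1)
After 'push 9': stack = [1, 9] (depth 2)
After 'neg': stack = [1, -9] (depth 2)
After 'push 10': stack = [1, -9, 10] (depth 3)
After 'push 1': stack = [1, -9, 10, 1] (depth 4)
After 'mul': stack = [1, -9, 10] (depth 3)
After 'push 17': stack = [1, -9, 10, 17] (depth 4)
After 'add': stack = [1, -9, 27] (depth 3)
After 'push 17': stack = [1, -9, 27, 17] (depth 4)
After 'push 19': stack = [1, -9, 27, 17, 19] (depth 5)
After 'lt': stack = [1, -9, 27, 1] (depth 4)
After 'sub': stack = [1, -9, 26] (depth 3)
After 'gt': stack = [1, 0] (depth 2)
After 'push -5': stack = [1, 0, -5] (depth 3)
After 'eq': stack = [1, 0] (depth 2)
After 'lt': stack = [0] (depth 1)
After 'dup': stack = [0, 0] (depth 2)

Answer: 2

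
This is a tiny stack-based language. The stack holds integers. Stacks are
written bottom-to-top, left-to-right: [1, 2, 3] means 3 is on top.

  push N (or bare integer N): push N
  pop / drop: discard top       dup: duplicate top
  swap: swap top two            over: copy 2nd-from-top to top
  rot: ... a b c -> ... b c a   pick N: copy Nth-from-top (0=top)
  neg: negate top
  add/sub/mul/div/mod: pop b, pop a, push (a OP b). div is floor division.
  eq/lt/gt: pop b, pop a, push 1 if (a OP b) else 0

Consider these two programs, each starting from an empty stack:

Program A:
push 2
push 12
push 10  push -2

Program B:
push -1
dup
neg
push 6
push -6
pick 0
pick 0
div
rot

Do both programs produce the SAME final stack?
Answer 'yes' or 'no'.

Answer: no

Derivation:
Program A trace:
  After 'push 2': [2]
  After 'push 12': [2, 12]
  After 'push 10': [2, 12, 10]
  After 'push -2': [2, 12, 10, -2]
Program A final stack: [2, 12, 10, -2]

Program B trace:
  After 'push -1': [-1]
  After 'dup': [-1, -1]
  After 'neg': [-1, 1]
  After 'push 6': [-1, 1, 6]
  After 'push -6': [-1, 1, 6, -6]
  After 'pick 0': [-1, 1, 6, -6, -6]
  After 'pick 0': [-1, 1, 6, -6, -6, -6]
  After 'div': [-1, 1, 6, -6, 1]
  After 'rot': [-1, 1, -6, 1, 6]
Program B final stack: [-1, 1, -6, 1, 6]
Same: no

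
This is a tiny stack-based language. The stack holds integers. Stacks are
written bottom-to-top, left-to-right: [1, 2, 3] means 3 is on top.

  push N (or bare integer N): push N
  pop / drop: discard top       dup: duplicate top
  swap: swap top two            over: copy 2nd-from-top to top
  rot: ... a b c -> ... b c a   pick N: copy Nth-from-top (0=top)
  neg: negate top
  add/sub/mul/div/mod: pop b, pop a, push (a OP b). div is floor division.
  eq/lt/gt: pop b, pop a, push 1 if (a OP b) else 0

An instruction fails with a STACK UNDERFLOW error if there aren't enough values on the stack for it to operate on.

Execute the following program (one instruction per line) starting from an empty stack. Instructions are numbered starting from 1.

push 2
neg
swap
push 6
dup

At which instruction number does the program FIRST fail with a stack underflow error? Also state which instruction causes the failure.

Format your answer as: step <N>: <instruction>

Answer: step 3: swap

Derivation:
Step 1 ('push 2'): stack = [2], depth = 1
Step 2 ('neg'): stack = [-2], depth = 1
Step 3 ('swap'): needs 2 value(s) but depth is 1 — STACK UNDERFLOW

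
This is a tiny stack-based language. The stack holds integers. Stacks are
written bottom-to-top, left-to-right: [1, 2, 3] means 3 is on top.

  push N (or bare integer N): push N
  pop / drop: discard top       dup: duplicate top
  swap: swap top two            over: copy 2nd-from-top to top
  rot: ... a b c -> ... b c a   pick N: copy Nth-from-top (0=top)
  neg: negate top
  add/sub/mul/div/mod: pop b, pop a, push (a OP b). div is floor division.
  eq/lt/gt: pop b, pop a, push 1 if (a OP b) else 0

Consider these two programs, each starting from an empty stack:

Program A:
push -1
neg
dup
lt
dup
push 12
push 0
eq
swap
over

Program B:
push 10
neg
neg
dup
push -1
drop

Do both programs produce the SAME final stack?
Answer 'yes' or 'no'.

Answer: no

Derivation:
Program A trace:
  After 'push -1': [-1]
  After 'neg': [1]
  After 'dup': [1, 1]
  After 'lt': [0]
  After 'dup': [0, 0]
  After 'push 12': [0, 0, 12]
  After 'push 0': [0, 0, 12, 0]
  After 'eq': [0, 0, 0]
  After 'swap': [0, 0, 0]
  After 'over': [0, 0, 0, 0]
Program A final stack: [0, 0, 0, 0]

Program B trace:
  After 'push 10': [10]
  After 'neg': [-10]
  After 'neg': [10]
  After 'dup': [10, 10]
  After 'push -1': [10, 10, -1]
  After 'drop': [10, 10]
Program B final stack: [10, 10]
Same: no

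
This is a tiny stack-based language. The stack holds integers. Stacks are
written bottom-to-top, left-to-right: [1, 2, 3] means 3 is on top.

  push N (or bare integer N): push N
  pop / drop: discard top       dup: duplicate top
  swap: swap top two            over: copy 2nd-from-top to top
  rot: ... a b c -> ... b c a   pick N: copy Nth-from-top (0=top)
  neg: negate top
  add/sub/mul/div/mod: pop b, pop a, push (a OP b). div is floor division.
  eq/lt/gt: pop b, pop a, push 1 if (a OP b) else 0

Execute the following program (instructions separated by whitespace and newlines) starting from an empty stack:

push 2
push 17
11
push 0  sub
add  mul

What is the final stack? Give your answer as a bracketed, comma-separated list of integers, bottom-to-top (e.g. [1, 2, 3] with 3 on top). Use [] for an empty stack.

After 'push 2': [2]
After 'push 17': [2, 17]
After 'push 11': [2, 17, 11]
After 'push 0': [2, 17, 11, 0]
After 'sub': [2, 17, 11]
After 'add': [2, 28]
After 'mul': [56]

Answer: [56]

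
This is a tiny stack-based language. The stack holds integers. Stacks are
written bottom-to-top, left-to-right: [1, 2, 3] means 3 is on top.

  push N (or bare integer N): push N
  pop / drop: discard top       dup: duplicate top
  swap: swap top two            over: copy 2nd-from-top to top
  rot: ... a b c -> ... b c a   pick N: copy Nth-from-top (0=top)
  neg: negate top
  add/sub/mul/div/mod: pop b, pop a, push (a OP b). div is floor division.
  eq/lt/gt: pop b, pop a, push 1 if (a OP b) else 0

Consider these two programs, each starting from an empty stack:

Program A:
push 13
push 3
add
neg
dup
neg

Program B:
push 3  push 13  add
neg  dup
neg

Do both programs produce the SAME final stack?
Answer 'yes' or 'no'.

Program A trace:
  After 'push 13': [13]
  After 'push 3': [13, 3]
  After 'add': [16]
  After 'neg': [-16]
  After 'dup': [-16, -16]
  After 'neg': [-16, 16]
Program A final stack: [-16, 16]

Program B trace:
  After 'push 3': [3]
  After 'push 13': [3, 13]
  After 'add': [16]
  After 'neg': [-16]
  After 'dup': [-16, -16]
  After 'neg': [-16, 16]
Program B final stack: [-16, 16]
Same: yes

Answer: yes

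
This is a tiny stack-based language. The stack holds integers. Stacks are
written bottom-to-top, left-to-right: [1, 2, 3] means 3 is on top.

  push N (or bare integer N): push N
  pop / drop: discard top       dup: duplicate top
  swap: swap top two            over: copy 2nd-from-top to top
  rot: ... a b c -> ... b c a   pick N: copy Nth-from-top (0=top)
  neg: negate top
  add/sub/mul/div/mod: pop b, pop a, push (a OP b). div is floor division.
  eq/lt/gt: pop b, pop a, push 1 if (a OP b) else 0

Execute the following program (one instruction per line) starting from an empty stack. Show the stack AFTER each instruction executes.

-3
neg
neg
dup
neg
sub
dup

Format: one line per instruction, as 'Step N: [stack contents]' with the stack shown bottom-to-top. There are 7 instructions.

Step 1: [-3]
Step 2: [3]
Step 3: [-3]
Step 4: [-3, -3]
Step 5: [-3, 3]
Step 6: [-6]
Step 7: [-6, -6]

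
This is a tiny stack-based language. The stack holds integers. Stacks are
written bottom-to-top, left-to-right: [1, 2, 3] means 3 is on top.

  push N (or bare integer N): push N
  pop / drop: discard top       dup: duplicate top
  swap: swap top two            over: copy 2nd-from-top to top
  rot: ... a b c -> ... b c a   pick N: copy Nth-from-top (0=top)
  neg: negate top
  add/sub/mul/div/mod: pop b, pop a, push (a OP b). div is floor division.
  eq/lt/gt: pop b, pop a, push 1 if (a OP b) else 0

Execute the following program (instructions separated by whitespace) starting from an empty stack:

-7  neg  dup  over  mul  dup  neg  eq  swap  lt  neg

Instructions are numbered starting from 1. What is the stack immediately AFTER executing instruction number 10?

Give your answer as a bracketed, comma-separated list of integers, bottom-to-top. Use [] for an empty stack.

Answer: [1]

Derivation:
Step 1 ('-7'): [-7]
Step 2 ('neg'): [7]
Step 3 ('dup'): [7, 7]
Step 4 ('over'): [7, 7, 7]
Step 5 ('mul'): [7, 49]
Step 6 ('dup'): [7, 49, 49]
Step 7 ('neg'): [7, 49, -49]
Step 8 ('eq'): [7, 0]
Step 9 ('swap'): [0, 7]
Step 10 ('lt'): [1]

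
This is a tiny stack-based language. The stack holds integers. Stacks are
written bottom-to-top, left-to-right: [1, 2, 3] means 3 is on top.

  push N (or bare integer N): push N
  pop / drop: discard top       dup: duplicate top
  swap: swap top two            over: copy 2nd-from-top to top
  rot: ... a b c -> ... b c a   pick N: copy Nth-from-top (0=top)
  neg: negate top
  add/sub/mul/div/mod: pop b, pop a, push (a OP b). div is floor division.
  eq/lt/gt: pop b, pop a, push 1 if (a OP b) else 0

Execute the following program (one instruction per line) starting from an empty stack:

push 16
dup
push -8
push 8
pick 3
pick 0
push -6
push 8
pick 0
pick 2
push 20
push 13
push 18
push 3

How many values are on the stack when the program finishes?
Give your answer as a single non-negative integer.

After 'push 16': stack = [16] (depth 1)
After 'dup': stack = [16, 16] (depth 2)
After 'push -8': stack = [16, 16, -8] (depth 3)
After 'push 8': stack = [16, 16, -8, 8] (depth 4)
After 'pick 3': stack = [16, 16, -8, 8, 16] (depth 5)
After 'pick 0': stack = [16, 16, -8, 8, 16, 16] (depth 6)
After 'push -6': stack = [16, 16, -8, 8, 16, 16, -6] (depth 7)
After 'push 8': stack = [16, 16, -8, 8, 16, 16, -6, 8] (depth 8)
After 'pick 0': stack = [16, 16, -8, 8, 16, 16, -6, 8, 8] (depth 9)
After 'pick 2': stack = [16, 16, -8, 8, 16, 16, -6, 8, 8, -6] (depth 10)
After 'push 20': stack = [16, 16, -8, 8, 16, 16, -6, 8, 8, -6, 20] (depth 11)
After 'push 13': stack = [16, 16, -8, 8, 16, 16, -6, 8, 8, -6, 20, 13] (depth 12)
After 'push 18': stack = [16, 16, -8, 8, 16, 16, -6, 8, 8, -6, 20, 13, 18] (depth 13)
After 'push 3': stack = [16, 16, -8, 8, 16, 16, -6, 8, 8, -6, 20, 13, 18, 3] (depth 14)

Answer: 14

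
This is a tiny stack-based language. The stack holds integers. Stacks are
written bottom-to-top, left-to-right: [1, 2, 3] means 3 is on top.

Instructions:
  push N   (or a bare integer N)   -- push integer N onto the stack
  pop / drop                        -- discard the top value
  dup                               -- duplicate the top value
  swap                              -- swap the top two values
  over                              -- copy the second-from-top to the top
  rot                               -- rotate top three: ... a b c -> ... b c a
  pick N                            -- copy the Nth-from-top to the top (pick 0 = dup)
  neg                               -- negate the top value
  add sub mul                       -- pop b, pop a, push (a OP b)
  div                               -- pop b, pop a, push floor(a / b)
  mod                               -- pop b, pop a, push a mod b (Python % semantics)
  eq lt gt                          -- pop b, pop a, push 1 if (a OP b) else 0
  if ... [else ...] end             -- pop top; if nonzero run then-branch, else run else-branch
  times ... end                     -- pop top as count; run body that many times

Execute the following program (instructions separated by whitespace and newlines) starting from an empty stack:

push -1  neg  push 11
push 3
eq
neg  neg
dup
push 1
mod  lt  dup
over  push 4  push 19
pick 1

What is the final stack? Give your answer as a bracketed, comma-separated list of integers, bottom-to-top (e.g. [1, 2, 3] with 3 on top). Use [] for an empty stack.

After 'push -1': [-1]
After 'neg': [1]
After 'push 11': [1, 11]
After 'push 3': [1, 11, 3]
After 'eq': [1, 0]
After 'neg': [1, 0]
After 'neg': [1, 0]
After 'dup': [1, 0, 0]
After 'push 1': [1, 0, 0, 1]
After 'mod': [1, 0, 0]
After 'lt': [1, 0]
After 'dup': [1, 0, 0]
After 'over': [1, 0, 0, 0]
After 'push 4': [1, 0, 0, 0, 4]
After 'push 19': [1, 0, 0, 0, 4, 19]
After 'pick 1': [1, 0, 0, 0, 4, 19, 4]

Answer: [1, 0, 0, 0, 4, 19, 4]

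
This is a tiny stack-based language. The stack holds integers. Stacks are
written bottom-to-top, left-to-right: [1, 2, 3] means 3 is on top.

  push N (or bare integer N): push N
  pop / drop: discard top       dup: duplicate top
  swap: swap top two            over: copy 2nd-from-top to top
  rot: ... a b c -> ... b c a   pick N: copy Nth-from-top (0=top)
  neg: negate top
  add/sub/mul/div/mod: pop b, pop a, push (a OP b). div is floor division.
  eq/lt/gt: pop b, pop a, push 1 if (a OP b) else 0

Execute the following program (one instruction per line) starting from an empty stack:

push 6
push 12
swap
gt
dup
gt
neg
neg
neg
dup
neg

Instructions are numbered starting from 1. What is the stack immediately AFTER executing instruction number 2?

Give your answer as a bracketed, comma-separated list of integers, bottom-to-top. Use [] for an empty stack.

Answer: [6, 12]

Derivation:
Step 1 ('push 6'): [6]
Step 2 ('push 12'): [6, 12]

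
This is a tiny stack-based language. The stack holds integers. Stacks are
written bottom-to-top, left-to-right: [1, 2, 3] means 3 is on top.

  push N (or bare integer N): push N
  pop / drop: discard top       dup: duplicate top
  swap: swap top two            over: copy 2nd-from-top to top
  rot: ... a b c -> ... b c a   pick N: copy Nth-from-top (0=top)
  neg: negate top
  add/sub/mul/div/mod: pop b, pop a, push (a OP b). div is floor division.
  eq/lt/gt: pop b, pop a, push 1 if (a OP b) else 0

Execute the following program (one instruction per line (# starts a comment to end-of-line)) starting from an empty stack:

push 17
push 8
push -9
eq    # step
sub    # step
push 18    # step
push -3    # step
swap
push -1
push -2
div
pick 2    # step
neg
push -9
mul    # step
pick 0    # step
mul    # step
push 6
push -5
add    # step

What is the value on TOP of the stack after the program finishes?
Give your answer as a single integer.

After 'push 17': [17]
After 'push 8': [17, 8]
After 'push -9': [17, 8, -9]
After 'eq': [17, 0]
After 'sub': [17]
After 'push 18': [17, 18]
After 'push -3': [17, 18, -3]
After 'swap': [17, -3, 18]
After 'push -1': [17, -3, 18, -1]
After 'push -2': [17, -3, 18, -1, -2]
After 'div': [17, -3, 18, 0]
After 'pick 2': [17, -3, 18, 0, -3]
After 'neg': [17, -3, 18, 0, 3]
After 'push -9': [17, -3, 18, 0, 3, -9]
After 'mul': [17, -3, 18, 0, -27]
After 'pick 0': [17, -3, 18, 0, -27, -27]
After 'mul': [17, -3, 18, 0, 729]
After 'push 6': [17, -3, 18, 0, 729, 6]
After 'push -5': [17, -3, 18, 0, 729, 6, -5]
After 'add': [17, -3, 18, 0, 729, 1]

Answer: 1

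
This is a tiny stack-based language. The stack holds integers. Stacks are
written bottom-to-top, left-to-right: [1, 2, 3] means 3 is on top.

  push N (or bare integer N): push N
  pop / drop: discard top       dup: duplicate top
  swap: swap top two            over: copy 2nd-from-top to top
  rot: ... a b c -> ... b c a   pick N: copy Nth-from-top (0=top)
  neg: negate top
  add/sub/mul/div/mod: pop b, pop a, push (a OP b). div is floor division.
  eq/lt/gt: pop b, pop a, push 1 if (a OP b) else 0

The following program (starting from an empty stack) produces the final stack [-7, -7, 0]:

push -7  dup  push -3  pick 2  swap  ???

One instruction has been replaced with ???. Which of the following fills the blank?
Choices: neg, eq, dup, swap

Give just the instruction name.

Stack before ???: [-7, -7, -7, -3]
Stack after ???:  [-7, -7, 0]
Checking each choice:
  neg: produces [-7, -7, -7, 3]
  eq: MATCH
  dup: produces [-7, -7, -7, -3, -3]
  swap: produces [-7, -7, -3, -7]


Answer: eq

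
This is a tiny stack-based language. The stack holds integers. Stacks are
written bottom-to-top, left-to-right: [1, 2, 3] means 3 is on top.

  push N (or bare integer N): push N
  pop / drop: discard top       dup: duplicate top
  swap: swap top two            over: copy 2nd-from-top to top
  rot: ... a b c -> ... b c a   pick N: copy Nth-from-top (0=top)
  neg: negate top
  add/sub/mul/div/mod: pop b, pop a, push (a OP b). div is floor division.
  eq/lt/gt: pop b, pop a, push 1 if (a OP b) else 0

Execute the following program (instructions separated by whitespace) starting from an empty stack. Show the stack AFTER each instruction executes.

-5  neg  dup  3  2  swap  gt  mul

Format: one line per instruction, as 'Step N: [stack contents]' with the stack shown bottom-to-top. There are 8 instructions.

Step 1: [-5]
Step 2: [5]
Step 3: [5, 5]
Step 4: [5, 5, 3]
Step 5: [5, 5, 3, 2]
Step 6: [5, 5, 2, 3]
Step 7: [5, 5, 0]
Step 8: [5, 0]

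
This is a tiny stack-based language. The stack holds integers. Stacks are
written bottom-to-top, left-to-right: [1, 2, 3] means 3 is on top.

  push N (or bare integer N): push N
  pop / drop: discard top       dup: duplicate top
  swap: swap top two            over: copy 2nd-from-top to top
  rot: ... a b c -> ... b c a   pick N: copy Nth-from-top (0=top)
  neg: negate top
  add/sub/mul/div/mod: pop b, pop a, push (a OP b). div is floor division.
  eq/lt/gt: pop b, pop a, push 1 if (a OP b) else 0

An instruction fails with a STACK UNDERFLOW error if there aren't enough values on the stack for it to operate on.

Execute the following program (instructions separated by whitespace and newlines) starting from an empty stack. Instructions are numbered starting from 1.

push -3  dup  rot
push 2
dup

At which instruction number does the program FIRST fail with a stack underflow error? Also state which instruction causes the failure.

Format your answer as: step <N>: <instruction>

Answer: step 3: rot

Derivation:
Step 1 ('push -3'): stack = [-3], depth = 1
Step 2 ('dup'): stack = [-3, -3], depth = 2
Step 3 ('rot'): needs 3 value(s) but depth is 2 — STACK UNDERFLOW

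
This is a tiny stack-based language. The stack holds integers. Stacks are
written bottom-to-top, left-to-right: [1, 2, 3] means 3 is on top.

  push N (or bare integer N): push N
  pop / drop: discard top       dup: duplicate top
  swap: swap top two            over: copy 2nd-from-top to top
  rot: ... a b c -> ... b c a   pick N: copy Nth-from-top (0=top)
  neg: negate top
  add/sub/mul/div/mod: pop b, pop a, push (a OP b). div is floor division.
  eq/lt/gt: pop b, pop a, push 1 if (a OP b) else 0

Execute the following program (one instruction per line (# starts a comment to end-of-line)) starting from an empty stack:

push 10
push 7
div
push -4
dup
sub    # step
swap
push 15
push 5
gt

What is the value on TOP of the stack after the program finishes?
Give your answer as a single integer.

Answer: 1

Derivation:
After 'push 10': [10]
After 'push 7': [10, 7]
After 'div': [1]
After 'push -4': [1, -4]
After 'dup': [1, -4, -4]
After 'sub': [1, 0]
After 'swap': [0, 1]
After 'push 15': [0, 1, 15]
After 'push 5': [0, 1, 15, 5]
After 'gt': [0, 1, 1]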